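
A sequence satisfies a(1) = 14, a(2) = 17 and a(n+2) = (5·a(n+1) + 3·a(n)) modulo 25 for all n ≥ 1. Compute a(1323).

2

Computing terms: a(1) = 14,  a(2) = 17,  a(3) = 2,  a(4) = 11,  a(5) = 11,  a(6) = 13,  a(7) = 23,  a(8) = 4,  a(9) = 14,  a(10) = 7,  a(11) = 2,  a(12) = 6,  a(13) = 11,  a(14) = 23,  a(15) = 23,  a(16) = 9,  a(17) = 14,  a(18) = 22,  a(19) = 2,  a(20) = 1,  a(21) = 11,  a(22) = 8,  a(23) = 23,  a(24) = 14,  a(25) = 14,  a(26) = 12,  a(27) = 2,  a(28) = 21,  a(29) = 11,  a(30) = 18,  a(31) = 23,  a(32) = 19,  a(33) = 14,  a(34) = 2,  a(35) = 2,  a(36) = 16,  a(37) = 11,  a(38) = 3,  a(39) = 23,  a(40) = 24,  a(41) = 14,  a(42) = 17.
The sequence repeats with period 40.
So a(1323) = a(1 + ((1323-1) mod 40)) = a(3) = 2.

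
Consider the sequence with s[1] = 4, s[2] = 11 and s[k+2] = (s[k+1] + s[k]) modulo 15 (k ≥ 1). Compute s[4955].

9

Computing terms: s[1] = 4, s[2] = 11, s[3] = 0, s[4] = 11, s[5] = 11, s[6] = 7, s[7] = 3, s[8] = 10, s[9] = 13, s[10] = 8, s[11] = 6, s[12] = 14, s[13] = 5, s[14] = 4, s[15] = 9, s[16] = 13, s[17] = 7, s[18] = 5, s[19] = 12, s[20] = 2, s[21] = 14, s[22] = 1, s[23] = 0, s[24] = 1, s[25] = 1, s[26] = 2, s[27] = 3, s[28] = 5, s[29] = 8, s[30] = 13, s[31] = 6, s[32] = 4, s[33] = 10, s[34] = 14, s[35] = 9, s[36] = 8, s[37] = 2, s[38] = 10, s[39] = 12, s[40] = 7, s[41] = 4, s[42] = 11.
Since (s[41], s[42]) = (s[1], s[2]) = (4, 11) (two consecutive terms determine the rest), the sequence is periodic with period 40.
So s[4955] = s[1 + ((4955-1) mod 40)] = s[35] = 9.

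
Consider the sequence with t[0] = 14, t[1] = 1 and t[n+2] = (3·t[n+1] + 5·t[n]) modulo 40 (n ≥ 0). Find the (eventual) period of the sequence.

12

t[0] = 14, t[1] = 1, t[2] = 33, t[3] = 24, t[4] = 37, t[5] = 31, t[6] = 38, t[7] = 29, t[8] = 37, t[9] = 16, t[10] = 33, t[11] = 19, t[12] = 22, t[13] = 1, t[14] = 33.
Since (t[13], t[14]) = (t[1], t[2]) = (1, 33) (two consecutive terms determine the rest), the sequence is eventually periodic: after a pre-period of length 1 it cycles with period 12.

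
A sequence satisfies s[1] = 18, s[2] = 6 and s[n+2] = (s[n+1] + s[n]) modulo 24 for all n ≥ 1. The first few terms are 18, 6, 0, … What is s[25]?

Computing terms: s[1] = 18,  s[2] = 6,  s[3] = 0,  s[4] = 6,  s[5] = 6,  s[6] = 12,  s[7] = 18,  s[8] = 6.
The sequence repeats with period 6.
So s[25] = s[1 + ((25-1) mod 6)] = s[1] = 18.

18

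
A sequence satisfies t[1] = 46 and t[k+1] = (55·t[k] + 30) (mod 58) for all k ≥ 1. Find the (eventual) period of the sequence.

28

Listing terms: t[1] = 46, t[2] = 8, t[3] = 6, t[4] = 12, t[5] = 52, t[6] = 48, t[7] = 2, t[8] = 24, t[9] = 16, t[10] = 40, t[11] = 26, t[12] = 10, t[13] = 0, t[14] = 30, t[15] = 56, t[16] = 36, t[17] = 38, t[18] = 32, t[19] = 50, t[20] = 54, t[21] = 42, t[22] = 20, t[23] = 28, t[24] = 4, t[25] = 18, t[26] = 34, t[27] = 44, t[28] = 14, t[29] = 46.
The sequence repeats with period 28.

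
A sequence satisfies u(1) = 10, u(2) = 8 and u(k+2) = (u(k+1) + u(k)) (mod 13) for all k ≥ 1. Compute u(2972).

u(1) = 10; u(2) = 8; u(3) = 5; u(4) = 0; u(5) = 5; u(6) = 5; u(7) = 10; u(8) = 2; u(9) = 12; u(10) = 1; u(11) = 0; u(12) = 1; u(13) = 1; u(14) = 2; u(15) = 3; u(16) = 5; u(17) = 8; u(18) = 0; u(19) = 8; u(20) = 8; u(21) = 3; u(22) = 11; u(23) = 1; u(24) = 12; u(25) = 0; u(26) = 12; u(27) = 12; u(28) = 11; u(29) = 10; u(30) = 8.
Since (u(29), u(30)) = (u(1), u(2)) = (10, 8) (two consecutive terms determine the rest), the sequence is periodic with period 28.
So u(2972) = u(1 + ((2972-1) mod 28)) = u(4) = 0.

0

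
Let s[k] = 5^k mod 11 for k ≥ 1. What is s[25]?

We have s[1] = 5, s[2] = 3, s[3] = 4, s[4] = 9, s[5] = 1, s[6] = 5.
Since s[6] = s[1] = 5, the sequence is periodic with period 5.
(25 - 1) mod 5 = 4, so s[25] = s[5] = 1.

1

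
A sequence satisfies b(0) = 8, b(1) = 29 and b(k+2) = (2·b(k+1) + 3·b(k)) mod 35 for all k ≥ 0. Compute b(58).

27

We have b(0) = 8; b(1) = 29; b(2) = 12; b(3) = 6; b(4) = 13; b(5) = 9; b(6) = 22; b(7) = 1; b(8) = 33; b(9) = 34; b(10) = 27; b(11) = 16; b(12) = 8; b(13) = 29.
The sequence repeats with period 12.
(58 - 0) mod 12 = 10, so b(58) = b(10) = 27.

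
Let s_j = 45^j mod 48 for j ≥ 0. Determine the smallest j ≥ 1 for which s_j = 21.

3

Computing terms: s_0 = 1,  s_1 = 45,  s_2 = 9,  s_3 = 21,  s_4 = 33,  s_5 = 45.
Since s_5 = s_1 = 45, the sequence is eventually periodic: after a pre-period of length 1 it cycles with period 4.
The value 21 first appears (with j ≥ 1) at s_3.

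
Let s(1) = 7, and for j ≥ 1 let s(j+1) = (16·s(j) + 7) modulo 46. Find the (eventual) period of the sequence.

Computing terms: s(1) = 7; s(2) = 27; s(3) = 25; s(4) = 39; s(5) = 33; s(6) = 29; s(7) = 11; s(8) = 45; s(9) = 37; s(10) = 1; s(11) = 23; s(12) = 7.
The sequence repeats with period 11.

11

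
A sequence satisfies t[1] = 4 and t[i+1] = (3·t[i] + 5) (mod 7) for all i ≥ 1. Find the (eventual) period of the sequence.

t[1] = 4; t[2] = 3; t[3] = 0; t[4] = 5; t[5] = 6; t[6] = 2; t[7] = 4.
The sequence repeats with period 6.

6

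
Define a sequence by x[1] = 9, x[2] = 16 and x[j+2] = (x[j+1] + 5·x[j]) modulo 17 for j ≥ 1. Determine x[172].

Computing terms: x[1] = 9,  x[2] = 16,  x[3] = 10,  x[4] = 5,  x[5] = 4,  x[6] = 12,  x[7] = 15,  x[8] = 7,  x[9] = 14,  x[10] = 15,  x[11] = 0,  x[12] = 7,  x[13] = 7,  x[14] = 8,  x[15] = 9,  x[16] = 15,  x[17] = 9,  x[18] = 16.
The sequence repeats with period 16.
So x[172] = x[1 + ((172-1) mod 16)] = x[12] = 7.

7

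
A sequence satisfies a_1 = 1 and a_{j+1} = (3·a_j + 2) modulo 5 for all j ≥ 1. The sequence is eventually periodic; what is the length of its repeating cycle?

4

Computing terms: a_1 = 1, a_2 = 0, a_3 = 2, a_4 = 3, a_5 = 1.
The sequence repeats with period 4.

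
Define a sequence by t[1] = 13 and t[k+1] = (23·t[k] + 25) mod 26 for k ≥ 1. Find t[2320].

6

We have t[1] = 13; t[2] = 12; t[3] = 15; t[4] = 6; t[5] = 7; t[6] = 4; t[7] = 13.
The sequence repeats with period 6.
So t[2320] = t[1 + ((2320-1) mod 6)] = t[4] = 6.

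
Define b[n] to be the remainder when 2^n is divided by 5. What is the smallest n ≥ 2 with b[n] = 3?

Computing terms: b[1] = 2,  b[2] = 4,  b[3] = 3,  b[4] = 1,  b[5] = 2.
The sequence repeats with period 4.
The value 3 first appears (with n ≥ 2) at b[3].

3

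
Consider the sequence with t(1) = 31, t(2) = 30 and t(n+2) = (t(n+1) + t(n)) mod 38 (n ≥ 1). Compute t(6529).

11

t(1) = 31, t(2) = 30, t(3) = 23, t(4) = 15, t(5) = 0, t(6) = 15, t(7) = 15, t(8) = 30, t(9) = 7, t(10) = 37, t(11) = 6, t(12) = 5, t(13) = 11, t(14) = 16, t(15) = 27, t(16) = 5, t(17) = 32, t(18) = 37, t(19) = 31, t(20) = 30.
Since (t(19), t(20)) = (t(1), t(2)) = (31, 30) (two consecutive terms determine the rest), the sequence is periodic with period 18.
So t(6529) = t(1 + ((6529-1) mod 18)) = t(13) = 11.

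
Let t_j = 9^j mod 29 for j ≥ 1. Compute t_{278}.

24

Listing terms: t_1 = 9,  t_2 = 23,  t_3 = 4,  t_4 = 7,  t_5 = 5,  t_6 = 16,  t_7 = 28,  t_8 = 20,  t_9 = 6,  t_{10} = 25,  t_{11} = 22,  t_{12} = 24,  t_{13} = 13,  t_{14} = 1,  t_{15} = 9.
Since t_{15} = t_1 = 9, the sequence is periodic with period 14.
So t_{278} = t_{1 + ((278-1) mod 14)} = t_{12} = 24.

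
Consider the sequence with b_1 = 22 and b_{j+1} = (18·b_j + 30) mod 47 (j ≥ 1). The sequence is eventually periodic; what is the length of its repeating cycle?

Listing terms: b_1 = 22, b_2 = 3, b_3 = 37, b_4 = 38, b_5 = 9, b_6 = 4, b_7 = 8, b_8 = 33, b_9 = 13, b_{10} = 29, b_{11} = 35, b_{12} = 2, b_{13} = 19, b_{14} = 43, b_{15} = 5, b_{16} = 26, b_{17} = 28, b_{18} = 17, b_{19} = 7, b_{20} = 15, b_{21} = 18, b_{22} = 25, b_{23} = 10, b_{24} = 22.
The sequence repeats with period 23.

23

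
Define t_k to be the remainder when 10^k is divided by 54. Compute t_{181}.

10

Listing terms: t_1 = 10,  t_2 = 46,  t_3 = 28,  t_4 = 10.
The sequence repeats with period 3.
So t_{181} = t_{1 + ((181-1) mod 3)} = t_1 = 10.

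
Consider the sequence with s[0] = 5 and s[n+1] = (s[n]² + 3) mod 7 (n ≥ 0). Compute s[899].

s[0] = 5,  s[1] = 0,  s[2] = 3,  s[3] = 5.
Since s[3] = s[0] = 5, the sequence is periodic with period 3.
So s[899] = s[0 + ((899-0) mod 3)] = s[2] = 3.

3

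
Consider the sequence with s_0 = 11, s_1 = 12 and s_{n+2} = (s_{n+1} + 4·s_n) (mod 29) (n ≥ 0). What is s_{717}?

10

Listing terms: s_0 = 11,  s_1 = 12,  s_2 = 27,  s_3 = 17,  s_4 = 9,  s_5 = 19,  s_6 = 26,  s_7 = 15,  s_8 = 3,  s_9 = 5,  s_{10} = 17,  s_{11} = 8,  s_{12} = 18,  s_{13} = 21,  s_{14} = 6,  s_{15} = 3,  s_{16} = 27,  s_{17} = 10,  s_{18} = 2,  s_{19} = 13,  s_{20} = 21,  s_{21} = 15,  s_{22} = 12,  s_{23} = 14,  s_{24} = 4,  s_{25} = 2,  s_{26} = 18,  s_{27} = 26,  s_{28} = 11,  s_{29} = 28,  s_{30} = 14,  s_{31} = 10,  s_{32} = 8,  s_{33} = 19,  s_{34} = 22,  s_{35} = 11,  s_{36} = 12.
Since (s_{35}, s_{36}) = (s_0, s_1) = (11, 12) (two consecutive terms determine the rest), the sequence is periodic with period 35.
So s_{717} = s_{0 + ((717-0) mod 35)} = s_{17} = 10.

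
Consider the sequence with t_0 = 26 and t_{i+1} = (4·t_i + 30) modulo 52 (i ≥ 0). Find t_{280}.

2

t_0 = 26; t_1 = 30; t_2 = 46; t_3 = 6; t_4 = 2; t_5 = 38; t_6 = 26.
Since t_6 = t_0 = 26, the sequence is periodic with period 6.
So t_{280} = t_{0 + ((280-0) mod 6)} = t_4 = 2.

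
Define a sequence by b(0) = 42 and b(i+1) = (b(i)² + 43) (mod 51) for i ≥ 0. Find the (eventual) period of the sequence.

We have b(0) = 42,  b(1) = 22,  b(2) = 17,  b(3) = 26,  b(4) = 5,  b(5) = 17.
Since b(5) = b(2) = 17, the sequence is eventually periodic: after a pre-period of length 2 it cycles with period 3.

3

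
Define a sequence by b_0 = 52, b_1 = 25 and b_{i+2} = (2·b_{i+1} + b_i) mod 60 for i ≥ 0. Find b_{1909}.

5

We have b_0 = 52; b_1 = 25; b_2 = 42; b_3 = 49; b_4 = 20; b_5 = 29; b_6 = 18; b_7 = 5; b_8 = 28; b_9 = 1; b_{10} = 30; b_{11} = 1; b_{12} = 32; b_{13} = 5; b_{14} = 42; b_{15} = 29; b_{16} = 40; b_{17} = 49; b_{18} = 18; b_{19} = 25; b_{20} = 8; b_{21} = 41; b_{22} = 30; b_{23} = 41; b_{24} = 52; b_{25} = 25.
Since (b_{24}, b_{25}) = (b_0, b_1) = (52, 25) (two consecutive terms determine the rest), the sequence is periodic with period 24.
(1909 - 0) mod 24 = 13, so b_{1909} = b_{13} = 5.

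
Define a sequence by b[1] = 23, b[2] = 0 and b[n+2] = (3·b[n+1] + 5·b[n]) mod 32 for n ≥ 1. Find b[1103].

We have b[1] = 23; b[2] = 0; b[3] = 19; b[4] = 25; b[5] = 10; b[6] = 27; b[7] = 3; b[8] = 16; b[9] = 31; b[10] = 13; b[11] = 2; b[12] = 7; b[13] = 31; b[14] = 0; b[15] = 27; b[16] = 17; b[17] = 26; b[18] = 3; b[19] = 11; b[20] = 16; b[21] = 7; b[22] = 5; b[23] = 18; b[24] = 15; b[25] = 7; b[26] = 0; b[27] = 3; b[28] = 9; b[29] = 10; b[30] = 11; b[31] = 19; b[32] = 16; b[33] = 15; b[34] = 29; b[35] = 2; b[36] = 23; b[37] = 15; b[38] = 0; b[39] = 11; b[40] = 1; b[41] = 26; b[42] = 19; b[43] = 27; b[44] = 16; b[45] = 23; b[46] = 21; b[47] = 18; b[48] = 31; b[49] = 23; b[50] = 0.
Since (b[49], b[50]) = (b[1], b[2]) = (23, 0) (two consecutive terms determine the rest), the sequence is periodic with period 48.
So b[1103] = b[1 + ((1103-1) mod 48)] = b[47] = 18.

18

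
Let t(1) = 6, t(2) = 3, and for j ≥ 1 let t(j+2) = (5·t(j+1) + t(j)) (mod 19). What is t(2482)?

Listing terms: t(1) = 6; t(2) = 3; t(3) = 2; t(4) = 13; t(5) = 10; t(6) = 6; t(7) = 2; t(8) = 16; t(9) = 6; t(10) = 8; t(11) = 8; t(12) = 10; t(13) = 1; t(14) = 15; t(15) = 0; t(16) = 15; t(17) = 18; t(18) = 10; t(19) = 11; t(20) = 8; t(21) = 13; t(22) = 16; t(23) = 17; t(24) = 6; t(25) = 9; t(26) = 13; t(27) = 17; t(28) = 3; t(29) = 13; t(30) = 11; t(31) = 11; t(32) = 9; t(33) = 18; t(34) = 4; t(35) = 0; t(36) = 4; t(37) = 1; t(38) = 9; t(39) = 8; t(40) = 11; t(41) = 6; t(42) = 3.
The sequence repeats with period 40.
(2482 - 1) mod 40 = 1, so t(2482) = t(2) = 3.

3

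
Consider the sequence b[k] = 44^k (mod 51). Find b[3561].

We have b[0] = 1,  b[1] = 44,  b[2] = 49,  b[3] = 14,  b[4] = 4,  b[5] = 23,  b[6] = 43,  b[7] = 5,  b[8] = 16,  b[9] = 41,  b[10] = 19,  b[11] = 20,  b[12] = 13,  b[13] = 11,  b[14] = 25,  b[15] = 29,  b[16] = 1.
The sequence repeats with period 16.
(3561 - 0) mod 16 = 9, so b[3561] = b[9] = 41.

41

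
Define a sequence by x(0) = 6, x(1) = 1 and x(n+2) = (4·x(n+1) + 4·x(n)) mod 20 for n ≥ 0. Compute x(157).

We have x(0) = 6, x(1) = 1, x(2) = 8, x(3) = 16, x(4) = 16, x(5) = 8, x(6) = 16.
Since (x(5), x(6)) = (x(2), x(3)) = (8, 16) (two consecutive terms determine the rest), the sequence is eventually periodic: after a pre-period of length 2 it cycles with period 3.
For n ≥ 2, x(n) depends only on (n - 2) mod 3. (157 - 2) mod 3 = 2, so x(157) = x(4) = 16.

16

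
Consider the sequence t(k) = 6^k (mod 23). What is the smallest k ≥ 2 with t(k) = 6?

12

Listing terms: t(1) = 6,  t(2) = 13,  t(3) = 9,  t(4) = 8,  t(5) = 2,  t(6) = 12,  t(7) = 3,  t(8) = 18,  t(9) = 16,  t(10) = 4,  t(11) = 1,  t(12) = 6.
Since t(12) = t(1) = 6, the sequence is periodic with period 11.
The value 6 next appears (with k ≥ 2) at t(12).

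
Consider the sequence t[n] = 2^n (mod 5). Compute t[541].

2

Listing terms: t[0] = 1,  t[1] = 2,  t[2] = 4,  t[3] = 3,  t[4] = 1.
The sequence repeats with period 4.
(541 - 0) mod 4 = 1, so t[541] = t[1] = 2.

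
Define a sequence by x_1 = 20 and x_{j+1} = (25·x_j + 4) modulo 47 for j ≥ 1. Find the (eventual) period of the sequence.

x_1 = 20,  x_2 = 34,  x_3 = 8,  x_4 = 16,  x_5 = 28,  x_6 = 46,  x_7 = 26,  x_8 = 43,  x_9 = 45,  x_{10} = 1,  x_{11} = 29,  x_{12} = 24,  x_{13} = 40,  x_{14} = 17,  x_{15} = 6,  x_{16} = 13,  x_{17} = 0,  x_{18} = 4,  x_{19} = 10,  x_{20} = 19,  x_{21} = 9,  x_{22} = 41,  x_{23} = 42,  x_{24} = 20.
Since x_{24} = x_1 = 20, the sequence is periodic with period 23.

23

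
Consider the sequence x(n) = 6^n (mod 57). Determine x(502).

9

x(0) = 1,  x(1) = 6,  x(2) = 36,  x(3) = 45,  x(4) = 42,  x(5) = 24,  x(6) = 30,  x(7) = 9,  x(8) = 54,  x(9) = 39,  x(10) = 6.
Since x(10) = x(1) = 6, the sequence is eventually periodic: after a pre-period of length 1 it cycles with period 9.
For n ≥ 1, x(n) depends only on (n - 1) mod 9. (502 - 1) mod 9 = 6, so x(502) = x(7) = 9.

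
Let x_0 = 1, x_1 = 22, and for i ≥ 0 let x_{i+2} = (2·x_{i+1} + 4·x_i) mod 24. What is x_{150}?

Computing terms: x_0 = 1, x_1 = 22, x_2 = 0, x_3 = 16, x_4 = 8, x_5 = 8, x_6 = 0, x_7 = 8, x_8 = 16, x_9 = 16, x_{10} = 0, x_{11} = 16.
Since (x_{10}, x_{11}) = (x_2, x_3) = (0, 16) (two consecutive terms determine the rest), the sequence is eventually periodic: after a pre-period of length 2 it cycles with period 8.
For i ≥ 2, x_i depends only on (i - 2) mod 8. (150 - 2) mod 8 = 4, so x_{150} = x_6 = 0.

0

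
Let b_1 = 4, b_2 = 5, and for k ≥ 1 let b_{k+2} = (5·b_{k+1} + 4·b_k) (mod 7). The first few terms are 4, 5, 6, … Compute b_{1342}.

Computing terms: b_1 = 4; b_2 = 5; b_3 = 6; b_4 = 1; b_5 = 1; b_6 = 2; b_7 = 0; b_8 = 1; b_9 = 5; b_{10} = 1; b_{11} = 4; b_{12} = 3; b_{13} = 3; b_{14} = 6; b_{15} = 0; b_{16} = 3; b_{17} = 1; b_{18} = 3; b_{19} = 5; b_{20} = 2; b_{21} = 2; b_{22} = 4; b_{23} = 0; b_{24} = 2; b_{25} = 3; b_{26} = 2; b_{27} = 1; b_{28} = 6; b_{29} = 6; b_{30} = 5; b_{31} = 0; b_{32} = 6; b_{33} = 2; b_{34} = 6; b_{35} = 3; b_{36} = 4; b_{37} = 4; b_{38} = 1; b_{39} = 0; b_{40} = 4; b_{41} = 6; b_{42} = 4; b_{43} = 2; b_{44} = 5; b_{45} = 5; b_{46} = 3; b_{47} = 0; b_{48} = 5; b_{49} = 4; b_{50} = 5.
Since (b_{49}, b_{50}) = (b_1, b_2) = (4, 5) (two consecutive terms determine the rest), the sequence is periodic with period 48.
(1342 - 1) mod 48 = 45, so b_{1342} = b_{46} = 3.

3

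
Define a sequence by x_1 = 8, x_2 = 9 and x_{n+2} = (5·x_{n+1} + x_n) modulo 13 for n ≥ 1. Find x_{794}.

Listing terms: x_1 = 8; x_2 = 9; x_3 = 1; x_4 = 1; x_5 = 6; x_6 = 5; x_7 = 5; x_8 = 4; x_9 = 12; x_{10} = 12; x_{11} = 7; x_{12} = 8; x_{13} = 8; x_{14} = 9.
Since (x_{13}, x_{14}) = (x_1, x_2) = (8, 9) (two consecutive terms determine the rest), the sequence is periodic with period 12.
So x_{794} = x_{1 + ((794-1) mod 12)} = x_2 = 9.

9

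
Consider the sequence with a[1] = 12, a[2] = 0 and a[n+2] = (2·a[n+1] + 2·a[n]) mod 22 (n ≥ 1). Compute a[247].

0

Listing terms: a[1] = 12,  a[2] = 0,  a[3] = 2,  a[4] = 4,  a[5] = 12,  a[6] = 10,  a[7] = 0,  a[8] = 20,  a[9] = 18,  a[10] = 10,  a[11] = 12,  a[12] = 0.
The sequence repeats with period 10.
So a[247] = a[1 + ((247-1) mod 10)] = a[7] = 0.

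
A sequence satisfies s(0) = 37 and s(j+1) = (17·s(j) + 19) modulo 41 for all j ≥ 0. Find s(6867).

Listing terms: s(0) = 37,  s(1) = 33,  s(2) = 6,  s(3) = 39,  s(4) = 26,  s(5) = 10,  s(6) = 25,  s(7) = 34,  s(8) = 23,  s(9) = 0,  s(10) = 19,  s(11) = 14,  s(12) = 11,  s(13) = 1,  s(14) = 36,  s(15) = 16,  s(16) = 4,  s(17) = 5,  s(18) = 22,  s(19) = 24,  s(20) = 17,  s(21) = 21,  s(22) = 7,  s(23) = 15,  s(24) = 28,  s(25) = 3,  s(26) = 29,  s(27) = 20,  s(28) = 31,  s(29) = 13,  s(30) = 35,  s(31) = 40,  s(32) = 2,  s(33) = 12,  s(34) = 18,  s(35) = 38,  s(36) = 9,  s(37) = 8,  s(38) = 32,  s(39) = 30,  s(40) = 37.
Since s(40) = s(0) = 37, the sequence is periodic with period 40.
(6867 - 0) mod 40 = 27, so s(6867) = s(27) = 20.

20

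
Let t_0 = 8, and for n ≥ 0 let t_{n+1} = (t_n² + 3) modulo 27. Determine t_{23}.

4

Computing terms: t_0 = 8; t_1 = 13; t_2 = 10; t_3 = 22; t_4 = 1; t_5 = 4; t_6 = 19; t_7 = 13.
Since t_7 = t_1 = 13, the sequence is eventually periodic: after a pre-period of length 1 it cycles with period 6.
For n ≥ 1, t_n depends only on (n - 1) mod 6. (23 - 1) mod 6 = 4, so t_{23} = t_5 = 4.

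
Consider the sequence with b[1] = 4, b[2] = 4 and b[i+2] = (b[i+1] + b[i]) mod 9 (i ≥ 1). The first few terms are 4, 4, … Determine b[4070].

5

Listing terms: b[1] = 4,  b[2] = 4,  b[3] = 8,  b[4] = 3,  b[5] = 2,  b[6] = 5,  b[7] = 7,  b[8] = 3,  b[9] = 1,  b[10] = 4,  b[11] = 5,  b[12] = 0,  b[13] = 5,  b[14] = 5,  b[15] = 1,  b[16] = 6,  b[17] = 7,  b[18] = 4,  b[19] = 2,  b[20] = 6,  b[21] = 8,  b[22] = 5,  b[23] = 4,  b[24] = 0,  b[25] = 4,  b[26] = 4.
Since (b[25], b[26]) = (b[1], b[2]) = (4, 4) (two consecutive terms determine the rest), the sequence is periodic with period 24.
So b[4070] = b[1 + ((4070-1) mod 24)] = b[14] = 5.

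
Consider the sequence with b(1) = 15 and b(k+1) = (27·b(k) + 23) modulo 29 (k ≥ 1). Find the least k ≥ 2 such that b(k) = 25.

23

Listing terms: b(1) = 15,  b(2) = 22,  b(3) = 8,  b(4) = 7,  b(5) = 9,  b(6) = 5,  b(7) = 13,  b(8) = 26,  b(9) = 0,  b(10) = 23,  b(11) = 6,  b(12) = 11,  b(13) = 1,  b(14) = 21,  b(15) = 10,  b(16) = 3,  b(17) = 17,  b(18) = 18,  b(19) = 16,  b(20) = 20,  b(21) = 12,  b(22) = 28,  b(23) = 25,  b(24) = 2,  b(25) = 19,  b(26) = 14,  b(27) = 24,  b(28) = 4,  b(29) = 15.
The sequence repeats with period 28.
The value 25 first appears (with k ≥ 2) at b(23).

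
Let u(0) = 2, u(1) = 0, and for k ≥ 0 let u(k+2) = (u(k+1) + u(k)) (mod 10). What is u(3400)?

Listing terms: u(0) = 2,  u(1) = 0,  u(2) = 2,  u(3) = 2,  u(4) = 4,  u(5) = 6,  u(6) = 0,  u(7) = 6,  u(8) = 6,  u(9) = 2,  u(10) = 8,  u(11) = 0,  u(12) = 8,  u(13) = 8,  u(14) = 6,  u(15) = 4,  u(16) = 0,  u(17) = 4,  u(18) = 4,  u(19) = 8,  u(20) = 2,  u(21) = 0.
Since (u(20), u(21)) = (u(0), u(1)) = (2, 0) (two consecutive terms determine the rest), the sequence is periodic with period 20.
(3400 - 0) mod 20 = 0, so u(3400) = u(0) = 2.

2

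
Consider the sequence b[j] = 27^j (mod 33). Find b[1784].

9

We have b[1] = 27,  b[2] = 3,  b[3] = 15,  b[4] = 9,  b[5] = 12,  b[6] = 27.
The sequence repeats with period 5.
So b[1784] = b[1 + ((1784-1) mod 5)] = b[4] = 9.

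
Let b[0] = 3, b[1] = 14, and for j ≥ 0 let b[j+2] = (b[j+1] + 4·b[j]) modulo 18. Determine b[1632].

We have b[0] = 3; b[1] = 14; b[2] = 8; b[3] = 10; b[4] = 6; b[5] = 10; b[6] = 16; b[7] = 2; b[8] = 12; b[9] = 2; b[10] = 14; b[11] = 4; b[12] = 6; b[13] = 4; b[14] = 10; b[15] = 8; b[16] = 12; b[17] = 8; b[18] = 2; b[19] = 16; b[20] = 6; b[21] = 16; b[22] = 4; b[23] = 14; b[24] = 12; b[25] = 14; b[26] = 8.
Since (b[25], b[26]) = (b[1], b[2]) = (14, 8) (two consecutive terms determine the rest), the sequence is eventually periodic: after a pre-period of length 1 it cycles with period 24.
For j ≥ 1, b[j] depends only on (j - 1) mod 24. (1632 - 1) mod 24 = 23, so b[1632] = b[24] = 12.

12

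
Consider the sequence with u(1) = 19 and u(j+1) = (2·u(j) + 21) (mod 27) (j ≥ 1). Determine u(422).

Listing terms: u(1) = 19; u(2) = 5; u(3) = 4; u(4) = 2; u(5) = 25; u(6) = 17; u(7) = 1; u(8) = 23; u(9) = 13; u(10) = 20; u(11) = 7; u(12) = 8; u(13) = 10; u(14) = 14; u(15) = 22; u(16) = 11; u(17) = 16; u(18) = 26; u(19) = 19.
The sequence repeats with period 18.
(422 - 1) mod 18 = 7, so u(422) = u(8) = 23.

23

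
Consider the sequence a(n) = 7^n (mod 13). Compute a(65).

11

We have a(1) = 7; a(2) = 10; a(3) = 5; a(4) = 9; a(5) = 11; a(6) = 12; a(7) = 6; a(8) = 3; a(9) = 8; a(10) = 4; a(11) = 2; a(12) = 1; a(13) = 7.
The sequence repeats with period 12.
(65 - 1) mod 12 = 4, so a(65) = a(5) = 11.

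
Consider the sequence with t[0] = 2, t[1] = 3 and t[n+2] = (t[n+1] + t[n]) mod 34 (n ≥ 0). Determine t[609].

t[0] = 2,  t[1] = 3,  t[2] = 5,  t[3] = 8,  t[4] = 13,  t[5] = 21,  t[6] = 0,  t[7] = 21,  t[8] = 21,  t[9] = 8,  t[10] = 29,  t[11] = 3,  t[12] = 32,  t[13] = 1,  t[14] = 33,  t[15] = 0,  t[16] = 33,  t[17] = 33,  t[18] = 32,  t[19] = 31,  t[20] = 29,  t[21] = 26,  t[22] = 21,  t[23] = 13,  t[24] = 0,  t[25] = 13,  t[26] = 13,  t[27] = 26,  t[28] = 5,  t[29] = 31,  t[30] = 2,  t[31] = 33,  t[32] = 1,  t[33] = 0,  t[34] = 1,  t[35] = 1,  t[36] = 2,  t[37] = 3.
Since (t[36], t[37]) = (t[0], t[1]) = (2, 3) (two consecutive terms determine the rest), the sequence is periodic with period 36.
(609 - 0) mod 36 = 33, so t[609] = t[33] = 0.

0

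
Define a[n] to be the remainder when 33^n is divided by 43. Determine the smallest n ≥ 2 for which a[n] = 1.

We have a[1] = 33; a[2] = 14; a[3] = 32; a[4] = 24; a[5] = 18; a[6] = 35; a[7] = 37; a[8] = 17; a[9] = 2; a[10] = 23; a[11] = 28; a[12] = 21; a[13] = 5; a[14] = 36; a[15] = 27; a[16] = 31; a[17] = 34; a[18] = 4; a[19] = 3; a[20] = 13; a[21] = 42; a[22] = 10; a[23] = 29; a[24] = 11; a[25] = 19; a[26] = 25; a[27] = 8; a[28] = 6; a[29] = 26; a[30] = 41; a[31] = 20; a[32] = 15; a[33] = 22; a[34] = 38; a[35] = 7; a[36] = 16; a[37] = 12; a[38] = 9; a[39] = 39; a[40] = 40; a[41] = 30; a[42] = 1; a[43] = 33.
Since a[43] = a[1] = 33, the sequence is periodic with period 42.
The value 1 first appears (with n ≥ 2) at a[42].

42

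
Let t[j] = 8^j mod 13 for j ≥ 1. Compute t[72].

1

We have t[1] = 8, t[2] = 12, t[3] = 5, t[4] = 1, t[5] = 8.
Since t[5] = t[1] = 8, the sequence is periodic with period 4.
(72 - 1) mod 4 = 3, so t[72] = t[4] = 1.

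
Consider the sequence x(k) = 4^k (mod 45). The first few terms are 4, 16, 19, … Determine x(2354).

We have x(1) = 4, x(2) = 16, x(3) = 19, x(4) = 31, x(5) = 34, x(6) = 1, x(7) = 4.
The sequence repeats with period 6.
So x(2354) = x(1 + ((2354-1) mod 6)) = x(2) = 16.

16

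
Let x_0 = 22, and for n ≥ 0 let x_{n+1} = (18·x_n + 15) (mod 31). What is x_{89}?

9

Computing terms: x_0 = 22; x_1 = 8; x_2 = 4; x_3 = 25; x_4 = 0; x_5 = 15; x_6 = 6; x_7 = 30; x_8 = 28; x_9 = 23; x_{10} = 26; x_{11} = 18; x_{12} = 29; x_{13} = 10; x_{14} = 9; x_{15} = 22.
Since x_{15} = x_0 = 22, the sequence is periodic with period 15.
(89 - 0) mod 15 = 14, so x_{89} = x_{14} = 9.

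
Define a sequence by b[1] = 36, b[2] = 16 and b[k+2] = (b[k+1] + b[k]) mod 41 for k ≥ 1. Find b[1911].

28

Listing terms: b[1] = 36; b[2] = 16; b[3] = 11; b[4] = 27; b[5] = 38; b[6] = 24; b[7] = 21; b[8] = 4; b[9] = 25; b[10] = 29; b[11] = 13; b[12] = 1; b[13] = 14; b[14] = 15; b[15] = 29; b[16] = 3; b[17] = 32; b[18] = 35; b[19] = 26; b[20] = 20; b[21] = 5; b[22] = 25; b[23] = 30; b[24] = 14; b[25] = 3; b[26] = 17; b[27] = 20; b[28] = 37; b[29] = 16; b[30] = 12; b[31] = 28; b[32] = 40; b[33] = 27; b[34] = 26; b[35] = 12; b[36] = 38; b[37] = 9; b[38] = 6; b[39] = 15; b[40] = 21; b[41] = 36; b[42] = 16.
The sequence repeats with period 40.
(1911 - 1) mod 40 = 30, so b[1911] = b[31] = 28.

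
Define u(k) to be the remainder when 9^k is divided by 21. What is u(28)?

9

Computing terms: u(0) = 1; u(1) = 9; u(2) = 18; u(3) = 15; u(4) = 9.
Since u(4) = u(1) = 9, the sequence is eventually periodic: after a pre-period of length 1 it cycles with period 3.
For k ≥ 1, u(k) depends only on (k - 1) mod 3. (28 - 1) mod 3 = 0, so u(28) = u(1) = 9.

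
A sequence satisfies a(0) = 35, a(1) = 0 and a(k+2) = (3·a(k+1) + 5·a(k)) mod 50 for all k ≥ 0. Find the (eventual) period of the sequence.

3

We have a(0) = 35; a(1) = 0; a(2) = 25; a(3) = 25; a(4) = 0; a(5) = 25.
Since (a(4), a(5)) = (a(1), a(2)) = (0, 25) (two consecutive terms determine the rest), the sequence is eventually periodic: after a pre-period of length 1 it cycles with period 3.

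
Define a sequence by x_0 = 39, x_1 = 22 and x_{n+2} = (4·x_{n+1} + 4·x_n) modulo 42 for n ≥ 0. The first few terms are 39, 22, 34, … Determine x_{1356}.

18

Listing terms: x_0 = 39; x_1 = 22; x_2 = 34; x_3 = 14; x_4 = 24; x_5 = 26; x_6 = 32; x_7 = 22; x_8 = 6; x_9 = 28; x_{10} = 10; x_{11} = 26; x_{12} = 18; x_{13} = 8; x_{14} = 20; x_{15} = 28; x_{16} = 24; x_{17} = 40; x_{18} = 4; x_{19} = 8; x_{20} = 6; x_{21} = 14; x_{22} = 38; x_{23} = 40; x_{24} = 18; x_{25} = 22; x_{26} = 34.
Since (x_{25}, x_{26}) = (x_1, x_2) = (22, 34) (two consecutive terms determine the rest), the sequence is eventually periodic: after a pre-period of length 1 it cycles with period 24.
For n ≥ 1, x_n depends only on (n - 1) mod 24. (1356 - 1) mod 24 = 11, so x_{1356} = x_{12} = 18.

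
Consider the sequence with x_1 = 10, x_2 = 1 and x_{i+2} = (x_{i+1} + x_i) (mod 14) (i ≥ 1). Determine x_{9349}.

Computing terms: x_1 = 10,  x_2 = 1,  x_3 = 11,  x_4 = 12,  x_5 = 9,  x_6 = 7,  x_7 = 2,  x_8 = 9,  x_9 = 11,  x_{10} = 6,  x_{11} = 3,  x_{12} = 9,  x_{13} = 12,  x_{14} = 7,  x_{15} = 5,  x_{16} = 12,  x_{17} = 3,  x_{18} = 1,  x_{19} = 4,  x_{20} = 5,  x_{21} = 9,  x_{22} = 0,  x_{23} = 9,  x_{24} = 9,  x_{25} = 4,  x_{26} = 13,  x_{27} = 3,  x_{28} = 2,  x_{29} = 5,  x_{30} = 7,  x_{31} = 12,  x_{32} = 5,  x_{33} = 3,  x_{34} = 8,  x_{35} = 11,  x_{36} = 5,  x_{37} = 2,  x_{38} = 7,  x_{39} = 9,  x_{40} = 2,  x_{41} = 11,  x_{42} = 13,  x_{43} = 10,  x_{44} = 9,  x_{45} = 5,  x_{46} = 0,  x_{47} = 5,  x_{48} = 5,  x_{49} = 10,  x_{50} = 1.
The sequence repeats with period 48.
(9349 - 1) mod 48 = 36, so x_{9349} = x_{37} = 2.

2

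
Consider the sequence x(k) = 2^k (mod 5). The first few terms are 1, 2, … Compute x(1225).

2

Computing terms: x(0) = 1; x(1) = 2; x(2) = 4; x(3) = 3; x(4) = 1.
Since x(4) = x(0) = 1, the sequence is periodic with period 4.
So x(1225) = x(0 + ((1225-0) mod 4)) = x(1) = 2.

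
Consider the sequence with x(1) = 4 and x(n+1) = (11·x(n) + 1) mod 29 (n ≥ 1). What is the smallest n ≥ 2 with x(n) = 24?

x(1) = 4; x(2) = 16; x(3) = 3; x(4) = 5; x(5) = 27; x(6) = 8; x(7) = 2; x(8) = 23; x(9) = 22; x(10) = 11; x(11) = 6; x(12) = 9; x(13) = 13; x(14) = 28; x(15) = 19; x(16) = 7; x(17) = 20; x(18) = 18; x(19) = 25; x(20) = 15; x(21) = 21; x(22) = 0; x(23) = 1; x(24) = 12; x(25) = 17; x(26) = 14; x(27) = 10; x(28) = 24; x(29) = 4.
Since x(29) = x(1) = 4, the sequence is periodic with period 28.
The value 24 first appears (with n ≥ 2) at x(28).

28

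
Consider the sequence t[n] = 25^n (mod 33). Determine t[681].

25

We have t[1] = 25,  t[2] = 31,  t[3] = 16,  t[4] = 4,  t[5] = 1,  t[6] = 25.
The sequence repeats with period 5.
So t[681] = t[1 + ((681-1) mod 5)] = t[1] = 25.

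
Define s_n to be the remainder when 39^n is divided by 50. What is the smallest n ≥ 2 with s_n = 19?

Computing terms: s_1 = 39,  s_2 = 21,  s_3 = 19,  s_4 = 41,  s_5 = 49,  s_6 = 11,  s_7 = 29,  s_8 = 31,  s_9 = 9,  s_{10} = 1,  s_{11} = 39.
Since s_{11} = s_1 = 39, the sequence is periodic with period 10.
The value 19 first appears (with n ≥ 2) at s_3.

3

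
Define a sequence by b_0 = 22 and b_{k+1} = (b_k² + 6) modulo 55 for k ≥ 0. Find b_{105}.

22

Listing terms: b_0 = 22, b_1 = 50, b_2 = 31, b_3 = 32, b_4 = 40, b_5 = 11, b_6 = 17, b_7 = 20, b_8 = 21, b_9 = 7, b_{10} = 0, b_{11} = 6, b_{12} = 42, b_{13} = 10, b_{14} = 51, b_{15} = 22.
Since b_{15} = b_0 = 22, the sequence is periodic with period 15.
So b_{105} = b_{0 + ((105-0) mod 15)} = b_0 = 22.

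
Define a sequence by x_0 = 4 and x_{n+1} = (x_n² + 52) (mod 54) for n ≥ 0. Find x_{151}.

14

Computing terms: x_0 = 4, x_1 = 14, x_2 = 32, x_3 = 50, x_4 = 14.
Since x_4 = x_1 = 14, the sequence is eventually periodic: after a pre-period of length 1 it cycles with period 3.
For n ≥ 1, x_n depends only on (n - 1) mod 3. (151 - 1) mod 3 = 0, so x_{151} = x_1 = 14.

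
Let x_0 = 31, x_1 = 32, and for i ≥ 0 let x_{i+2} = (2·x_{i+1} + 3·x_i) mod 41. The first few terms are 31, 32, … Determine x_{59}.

0

Listing terms: x_0 = 31; x_1 = 32; x_2 = 34; x_3 = 0; x_4 = 20; x_5 = 40; x_6 = 17; x_7 = 31; x_8 = 31; x_9 = 32.
The sequence repeats with period 8.
(59 - 0) mod 8 = 3, so x_{59} = x_3 = 0.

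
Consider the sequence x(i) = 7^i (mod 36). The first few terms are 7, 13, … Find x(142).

x(1) = 7; x(2) = 13; x(3) = 19; x(4) = 25; x(5) = 31; x(6) = 1; x(7) = 7.
The sequence repeats with period 6.
So x(142) = x(1 + ((142-1) mod 6)) = x(4) = 25.

25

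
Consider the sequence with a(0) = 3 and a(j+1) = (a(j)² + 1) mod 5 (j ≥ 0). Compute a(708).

Computing terms: a(0) = 3,  a(1) = 0,  a(2) = 1,  a(3) = 2,  a(4) = 0.
Since a(4) = a(1) = 0, the sequence is eventually periodic: after a pre-period of length 1 it cycles with period 3.
For j ≥ 1, a(j) depends only on (j - 1) mod 3. (708 - 1) mod 3 = 2, so a(708) = a(3) = 2.

2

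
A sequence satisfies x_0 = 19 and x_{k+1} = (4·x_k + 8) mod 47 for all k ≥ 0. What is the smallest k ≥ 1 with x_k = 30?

Computing terms: x_0 = 19; x_1 = 37; x_2 = 15; x_3 = 21; x_4 = 45; x_5 = 0; x_6 = 8; x_7 = 40; x_8 = 27; x_9 = 22; x_{10} = 2; x_{11} = 16; x_{12} = 25; x_{13} = 14; x_{14} = 17; x_{15} = 29; x_{16} = 30; x_{17} = 34; x_{18} = 3; x_{19} = 20; x_{20} = 41; x_{21} = 31; x_{22} = 38; x_{23} = 19.
Since x_{23} = x_0 = 19, the sequence is periodic with period 23.
The value 30 first appears (with k ≥ 1) at x_{16}.

16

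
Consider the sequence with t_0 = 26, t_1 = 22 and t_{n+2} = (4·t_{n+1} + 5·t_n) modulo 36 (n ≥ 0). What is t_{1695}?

10

Listing terms: t_0 = 26, t_1 = 22, t_2 = 2, t_3 = 10, t_4 = 14, t_5 = 34, t_6 = 26, t_7 = 22.
The sequence repeats with period 6.
(1695 - 0) mod 6 = 3, so t_{1695} = t_3 = 10.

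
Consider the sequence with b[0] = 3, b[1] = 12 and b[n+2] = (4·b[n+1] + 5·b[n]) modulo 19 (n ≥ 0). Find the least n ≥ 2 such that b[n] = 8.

We have b[0] = 3; b[1] = 12; b[2] = 6; b[3] = 8; b[4] = 5; b[5] = 3; b[6] = 18; b[7] = 11; b[8] = 1; b[9] = 2; b[10] = 13; b[11] = 5; b[12] = 9; b[13] = 4; b[14] = 4; b[15] = 17; b[16] = 12; b[17] = 0; b[18] = 3; b[19] = 12.
The sequence repeats with period 18.
The value 8 first appears (with n ≥ 2) at b[3].

3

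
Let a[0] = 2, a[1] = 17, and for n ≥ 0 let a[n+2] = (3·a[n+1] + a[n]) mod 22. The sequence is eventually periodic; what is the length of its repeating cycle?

24

Listing terms: a[0] = 2,  a[1] = 17,  a[2] = 9,  a[3] = 0,  a[4] = 9,  a[5] = 5,  a[6] = 2,  a[7] = 11,  a[8] = 13,  a[9] = 6,  a[10] = 9,  a[11] = 11,  a[12] = 20,  a[13] = 5,  a[14] = 13,  a[15] = 0,  a[16] = 13,  a[17] = 17,  a[18] = 20,  a[19] = 11,  a[20] = 9,  a[21] = 16,  a[22] = 13,  a[23] = 11,  a[24] = 2,  a[25] = 17.
The sequence repeats with period 24.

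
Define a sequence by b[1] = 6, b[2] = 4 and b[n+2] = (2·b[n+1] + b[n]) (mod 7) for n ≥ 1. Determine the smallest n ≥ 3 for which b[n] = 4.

Listing terms: b[1] = 6; b[2] = 4; b[3] = 0; b[4] = 4; b[5] = 1; b[6] = 6; b[7] = 6; b[8] = 4.
Since (b[7], b[8]) = (b[1], b[2]) = (6, 4) (two consecutive terms determine the rest), the sequence is periodic with period 6.
The value 4 first appears (with n ≥ 3) at b[4].

4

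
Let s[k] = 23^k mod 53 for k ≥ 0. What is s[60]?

1

Computing terms: s[0] = 1; s[1] = 23; s[2] = 52; s[3] = 30; s[4] = 1.
The sequence repeats with period 4.
So s[60] = s[0 + ((60-0) mod 4)] = s[0] = 1.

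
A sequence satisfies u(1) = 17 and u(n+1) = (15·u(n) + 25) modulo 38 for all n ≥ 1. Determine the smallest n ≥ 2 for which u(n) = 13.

13

We have u(1) = 17; u(2) = 14; u(3) = 7; u(4) = 16; u(5) = 37; u(6) = 10; u(7) = 23; u(8) = 28; u(9) = 27; u(10) = 12; u(11) = 15; u(12) = 22; u(13) = 13; u(14) = 30; u(15) = 19; u(16) = 6; u(17) = 1; u(18) = 2; u(19) = 17.
The sequence repeats with period 18.
The value 13 first appears (with n ≥ 2) at u(13).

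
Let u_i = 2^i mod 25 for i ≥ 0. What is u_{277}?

u_0 = 1,  u_1 = 2,  u_2 = 4,  u_3 = 8,  u_4 = 16,  u_5 = 7,  u_6 = 14,  u_7 = 3,  u_8 = 6,  u_9 = 12,  u_{10} = 24,  u_{11} = 23,  u_{12} = 21,  u_{13} = 17,  u_{14} = 9,  u_{15} = 18,  u_{16} = 11,  u_{17} = 22,  u_{18} = 19,  u_{19} = 13,  u_{20} = 1.
Since u_{20} = u_0 = 1, the sequence is periodic with period 20.
So u_{277} = u_{0 + ((277-0) mod 20)} = u_{17} = 22.

22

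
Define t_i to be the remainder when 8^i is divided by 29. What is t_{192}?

25

t_1 = 8; t_2 = 6; t_3 = 19; t_4 = 7; t_5 = 27; t_6 = 13; t_7 = 17; t_8 = 20; t_9 = 15; t_{10} = 4; t_{11} = 3; t_{12} = 24; t_{13} = 18; t_{14} = 28; t_{15} = 21; t_{16} = 23; t_{17} = 10; t_{18} = 22; t_{19} = 2; t_{20} = 16; t_{21} = 12; t_{22} = 9; t_{23} = 14; t_{24} = 25; t_{25} = 26; t_{26} = 5; t_{27} = 11; t_{28} = 1; t_{29} = 8.
The sequence repeats with period 28.
(192 - 1) mod 28 = 23, so t_{192} = t_{24} = 25.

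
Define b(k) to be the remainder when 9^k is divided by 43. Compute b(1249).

Computing terms: b(1) = 9; b(2) = 38; b(3) = 41; b(4) = 25; b(5) = 10; b(6) = 4; b(7) = 36; b(8) = 23; b(9) = 35; b(10) = 14; b(11) = 40; b(12) = 16; b(13) = 15; b(14) = 6; b(15) = 11; b(16) = 13; b(17) = 31; b(18) = 21; b(19) = 17; b(20) = 24; b(21) = 1; b(22) = 9.
Since b(22) = b(1) = 9, the sequence is periodic with period 21.
So b(1249) = b(1 + ((1249-1) mod 21)) = b(10) = 14.

14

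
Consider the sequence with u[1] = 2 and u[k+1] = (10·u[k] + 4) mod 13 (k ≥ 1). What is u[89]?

Listing terms: u[1] = 2, u[2] = 11, u[3] = 10, u[4] = 0, u[5] = 4, u[6] = 5, u[7] = 2.
The sequence repeats with period 6.
(89 - 1) mod 6 = 4, so u[89] = u[5] = 4.

4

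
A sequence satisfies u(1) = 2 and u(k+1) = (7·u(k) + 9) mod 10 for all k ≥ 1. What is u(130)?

u(1) = 2,  u(2) = 3,  u(3) = 0,  u(4) = 9,  u(5) = 2.
Since u(5) = u(1) = 2, the sequence is periodic with period 4.
So u(130) = u(1 + ((130-1) mod 4)) = u(2) = 3.

3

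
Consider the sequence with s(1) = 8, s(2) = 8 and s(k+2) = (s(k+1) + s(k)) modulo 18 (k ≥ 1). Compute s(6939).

We have s(1) = 8; s(2) = 8; s(3) = 16; s(4) = 6; s(5) = 4; s(6) = 10; s(7) = 14; s(8) = 6; s(9) = 2; s(10) = 8; s(11) = 10; s(12) = 0; s(13) = 10; s(14) = 10; s(15) = 2; s(16) = 12; s(17) = 14; s(18) = 8; s(19) = 4; s(20) = 12; s(21) = 16; s(22) = 10; s(23) = 8; s(24) = 0; s(25) = 8; s(26) = 8.
The sequence repeats with period 24.
(6939 - 1) mod 24 = 2, so s(6939) = s(3) = 16.

16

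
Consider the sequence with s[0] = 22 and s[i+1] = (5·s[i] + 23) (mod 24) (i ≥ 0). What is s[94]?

4

Computing terms: s[0] = 22,  s[1] = 13,  s[2] = 16,  s[3] = 7,  s[4] = 10,  s[5] = 1,  s[6] = 4,  s[7] = 19,  s[8] = 22.
Since s[8] = s[0] = 22, the sequence is periodic with period 8.
So s[94] = s[0 + ((94-0) mod 8)] = s[6] = 4.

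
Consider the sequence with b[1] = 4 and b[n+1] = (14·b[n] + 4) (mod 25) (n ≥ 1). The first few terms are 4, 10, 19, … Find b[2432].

b[1] = 4; b[2] = 10; b[3] = 19; b[4] = 20; b[5] = 9; b[6] = 5; b[7] = 24; b[8] = 15; b[9] = 14; b[10] = 0; b[11] = 4.
The sequence repeats with period 10.
So b[2432] = b[1 + ((2432-1) mod 10)] = b[2] = 10.

10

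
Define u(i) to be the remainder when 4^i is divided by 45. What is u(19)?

4

We have u(0) = 1,  u(1) = 4,  u(2) = 16,  u(3) = 19,  u(4) = 31,  u(5) = 34,  u(6) = 1.
The sequence repeats with period 6.
So u(19) = u(0 + ((19-0) mod 6)) = u(1) = 4.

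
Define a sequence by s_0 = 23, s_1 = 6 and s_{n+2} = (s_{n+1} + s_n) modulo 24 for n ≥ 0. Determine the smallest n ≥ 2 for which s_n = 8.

Listing terms: s_0 = 23; s_1 = 6; s_2 = 5; s_3 = 11; s_4 = 16; s_5 = 3; s_6 = 19; s_7 = 22; s_8 = 17; s_9 = 15; s_{10} = 8; s_{11} = 23; s_{12} = 7; s_{13} = 6; s_{14} = 13; s_{15} = 19; s_{16} = 8; s_{17} = 3; s_{18} = 11; s_{19} = 14; s_{20} = 1; s_{21} = 15; s_{22} = 16; s_{23} = 7; s_{24} = 23; s_{25} = 6.
The sequence repeats with period 24.
The value 8 first appears (with n ≥ 2) at s_{10}.

10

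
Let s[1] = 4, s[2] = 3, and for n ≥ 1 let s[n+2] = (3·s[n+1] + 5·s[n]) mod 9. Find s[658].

6

Computing terms: s[1] = 4,  s[2] = 3,  s[3] = 2,  s[4] = 3,  s[5] = 1,  s[6] = 0,  s[7] = 5,  s[8] = 6,  s[9] = 7,  s[10] = 6,  s[11] = 8,  s[12] = 0,  s[13] = 4,  s[14] = 3.
The sequence repeats with period 12.
(658 - 1) mod 12 = 9, so s[658] = s[10] = 6.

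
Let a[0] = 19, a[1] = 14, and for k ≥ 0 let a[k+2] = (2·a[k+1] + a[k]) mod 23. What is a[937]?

3

We have a[0] = 19, a[1] = 14, a[2] = 1, a[3] = 16, a[4] = 10, a[5] = 13, a[6] = 13, a[7] = 16, a[8] = 22, a[9] = 14, a[10] = 4, a[11] = 22, a[12] = 2, a[13] = 3, a[14] = 8, a[15] = 19, a[16] = 0, a[17] = 19, a[18] = 15, a[19] = 3, a[20] = 21, a[21] = 22, a[22] = 19, a[23] = 14.
Since (a[22], a[23]) = (a[0], a[1]) = (19, 14) (two consecutive terms determine the rest), the sequence is periodic with period 22.
(937 - 0) mod 22 = 13, so a[937] = a[13] = 3.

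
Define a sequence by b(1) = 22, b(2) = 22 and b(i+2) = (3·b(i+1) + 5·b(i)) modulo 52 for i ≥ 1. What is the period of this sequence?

b(1) = 22,  b(2) = 22,  b(3) = 20,  b(4) = 14,  b(5) = 38,  b(6) = 28,  b(7) = 14,  b(8) = 26,  b(9) = 44,  b(10) = 2,  b(11) = 18,  b(12) = 12,  b(13) = 22,  b(14) = 22.
Since (b(13), b(14)) = (b(1), b(2)) = (22, 22) (two consecutive terms determine the rest), the sequence is periodic with period 12.

12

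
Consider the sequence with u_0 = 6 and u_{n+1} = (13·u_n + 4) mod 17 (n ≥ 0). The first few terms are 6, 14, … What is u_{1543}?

Computing terms: u_0 = 6; u_1 = 14; u_2 = 16; u_3 = 8; u_4 = 6.
Since u_4 = u_0 = 6, the sequence is periodic with period 4.
So u_{1543} = u_{0 + ((1543-0) mod 4)} = u_3 = 8.

8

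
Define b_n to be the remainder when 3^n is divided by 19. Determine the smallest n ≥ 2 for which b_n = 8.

3

b_1 = 3, b_2 = 9, b_3 = 8, b_4 = 5, b_5 = 15, b_6 = 7, b_7 = 2, b_8 = 6, b_9 = 18, b_{10} = 16, b_{11} = 10, b_{12} = 11, b_{13} = 14, b_{14} = 4, b_{15} = 12, b_{16} = 17, b_{17} = 13, b_{18} = 1, b_{19} = 3.
Since b_{19} = b_1 = 3, the sequence is periodic with period 18.
The value 8 first appears (with n ≥ 2) at b_3.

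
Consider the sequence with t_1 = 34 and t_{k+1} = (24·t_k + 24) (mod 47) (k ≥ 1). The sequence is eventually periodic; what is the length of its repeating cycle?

23

Computing terms: t_1 = 34; t_2 = 41; t_3 = 21; t_4 = 11; t_5 = 6; t_6 = 27; t_7 = 14; t_8 = 31; t_9 = 16; t_{10} = 32; t_{11} = 40; t_{12} = 44; t_{13} = 46; t_{14} = 0; t_{15} = 24; t_{16} = 36; t_{17} = 42; t_{18} = 45; t_{19} = 23; t_{20} = 12; t_{21} = 30; t_{22} = 39; t_{23} = 20; t_{24} = 34.
Since t_{24} = t_1 = 34, the sequence is periodic with period 23.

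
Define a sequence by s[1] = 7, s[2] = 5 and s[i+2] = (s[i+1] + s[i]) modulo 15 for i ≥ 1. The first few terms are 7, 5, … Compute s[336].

s[1] = 7, s[2] = 5, s[3] = 12, s[4] = 2, s[5] = 14, s[6] = 1, s[7] = 0, s[8] = 1, s[9] = 1, s[10] = 2, s[11] = 3, s[12] = 5, s[13] = 8, s[14] = 13, s[15] = 6, s[16] = 4, s[17] = 10, s[18] = 14, s[19] = 9, s[20] = 8, s[21] = 2, s[22] = 10, s[23] = 12, s[24] = 7, s[25] = 4, s[26] = 11, s[27] = 0, s[28] = 11, s[29] = 11, s[30] = 7, s[31] = 3, s[32] = 10, s[33] = 13, s[34] = 8, s[35] = 6, s[36] = 14, s[37] = 5, s[38] = 4, s[39] = 9, s[40] = 13, s[41] = 7, s[42] = 5.
Since (s[41], s[42]) = (s[1], s[2]) = (7, 5) (two consecutive terms determine the rest), the sequence is periodic with period 40.
(336 - 1) mod 40 = 15, so s[336] = s[16] = 4.

4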